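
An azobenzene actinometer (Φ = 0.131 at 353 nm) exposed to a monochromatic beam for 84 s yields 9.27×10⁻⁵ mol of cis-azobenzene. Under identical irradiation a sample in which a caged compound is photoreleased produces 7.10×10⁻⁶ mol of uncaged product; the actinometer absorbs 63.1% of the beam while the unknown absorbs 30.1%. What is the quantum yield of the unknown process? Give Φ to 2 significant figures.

Photons absorbed by the actinometer: 9.27×10⁻⁵ / 0.131 = 7.076×10⁻⁴ mol.
Incident flux: 7.076×10⁻⁴ / 0.631 = 0.001121 einstein.
Absorbed by unknown: 0.301 × 0.001121 = 3.374×10⁻⁴ mol.
Φ(unknown) = 7.10×10⁻⁶ / 3.374×10⁻⁴ = 0.021.

Φ = 0.021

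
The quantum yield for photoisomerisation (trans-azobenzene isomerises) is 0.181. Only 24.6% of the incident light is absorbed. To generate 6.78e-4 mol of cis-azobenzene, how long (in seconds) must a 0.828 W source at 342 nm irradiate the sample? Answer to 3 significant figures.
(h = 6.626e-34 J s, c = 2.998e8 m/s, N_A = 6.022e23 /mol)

t ≈ 6430 s

Photons that must be absorbed: 6.78e-4 / 0.181 = 0.003746 mol.
Incident photons needed: 0.003746 / 0.246 = 0.01523 mol.
Photon energy: hc/λ = 5.808e-19 J; per mole, 3.498e5 J mol⁻¹.
Energy required: 0.01523 × 3.498e5 = 5327 J.
Time: 5327 J / 0.828 W = 6430 s.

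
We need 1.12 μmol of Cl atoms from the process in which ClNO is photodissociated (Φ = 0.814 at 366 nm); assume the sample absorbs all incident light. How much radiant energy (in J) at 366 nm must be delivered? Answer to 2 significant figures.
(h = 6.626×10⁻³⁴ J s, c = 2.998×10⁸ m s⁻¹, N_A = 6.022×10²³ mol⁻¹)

0.45 J

Product: 1.12 μmol = 1.12×10⁻⁶ mol.
Photons that must be absorbed: 1.12×10⁻⁶ / 0.814 = 1.376×10⁻⁶ mol.
Photon energy: hc/λ = 5.428×10⁻¹⁹ J; per mole, 3.269×10⁵ J mol⁻¹.
Energy required: 1.376×10⁻⁶ × 3.269×10⁵ = 0.45 J.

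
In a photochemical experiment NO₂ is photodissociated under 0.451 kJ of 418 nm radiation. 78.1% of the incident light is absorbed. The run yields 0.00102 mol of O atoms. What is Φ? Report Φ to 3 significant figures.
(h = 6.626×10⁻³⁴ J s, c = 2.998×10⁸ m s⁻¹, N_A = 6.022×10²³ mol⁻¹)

Φ = 0.829

Photon energy at 418 nm: hc/λ = (6.626×10⁻³⁴)(2.998×10⁸)/(418×10⁻⁹) = 4.752×10⁻¹⁹ J.
Incident energy: 0.451 kJ = 451 J.
Photons incident: 451 / 4.752×10⁻¹⁹ = 9.491×10²⁰, i.e. 9.491×10²⁰/6.022×10²³ = 0.001576 mol.
Photons absorbed: 0.781 × 0.001576 = 0.001231 mol.
Φ = 0.00102 mol / 0.001231 mol photons = 0.829.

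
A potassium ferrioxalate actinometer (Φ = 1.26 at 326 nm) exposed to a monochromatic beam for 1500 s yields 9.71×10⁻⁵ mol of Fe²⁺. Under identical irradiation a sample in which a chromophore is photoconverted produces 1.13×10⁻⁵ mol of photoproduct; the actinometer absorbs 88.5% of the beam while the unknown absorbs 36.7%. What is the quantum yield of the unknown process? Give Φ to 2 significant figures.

Photons absorbed by the actinometer: 9.71×10⁻⁵ / 1.26 = 7.706×10⁻⁵ mol.
Incident flux: 7.706×10⁻⁵ / 0.885 = 8.707×10⁻⁵ einstein.
Absorbed by unknown: 0.367 × 8.707×10⁻⁵ = 3.195×10⁻⁵ mol.
Φ(unknown) = 1.13×10⁻⁵ / 3.195×10⁻⁵ = 0.35.

Φ = 0.35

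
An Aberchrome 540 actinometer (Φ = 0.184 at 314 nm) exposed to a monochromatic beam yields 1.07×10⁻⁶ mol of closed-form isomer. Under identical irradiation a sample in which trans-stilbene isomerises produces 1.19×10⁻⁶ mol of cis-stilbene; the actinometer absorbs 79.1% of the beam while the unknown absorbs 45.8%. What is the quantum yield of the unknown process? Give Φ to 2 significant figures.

Φ = 0.35

Photons absorbed by the actinometer: 1.07×10⁻⁶ / 0.184 = 5.815×10⁻⁶ mol.
Incident flux: 5.815×10⁻⁶ / 0.791 = 7.351×10⁻⁶ einstein.
Absorbed by unknown: 0.458 × 7.351×10⁻⁶ = 3.367×10⁻⁶ mol.
Φ(unknown) = 1.19×10⁻⁶ / 3.367×10⁻⁶ = 0.35.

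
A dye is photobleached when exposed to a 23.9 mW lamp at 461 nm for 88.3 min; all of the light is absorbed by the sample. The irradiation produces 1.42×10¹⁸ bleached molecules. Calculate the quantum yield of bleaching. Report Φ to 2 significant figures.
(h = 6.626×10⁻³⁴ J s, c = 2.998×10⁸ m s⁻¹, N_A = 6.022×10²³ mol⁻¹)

Φ = 0.0048

Product: 1.42×10¹⁸ / 6.022×10²³ = 2.358×10⁻⁶ mol.
Photon energy at 461 nm: hc/λ = (6.626×10⁻³⁴)(2.998×10⁸)/(461×10⁻⁹) = 4.309×10⁻¹⁹ J.
Energy delivered: (23.9 mW)(5298 s) = 126.6 J.
Photons incident: 126.6 / 4.309×10⁻¹⁹ = 2.938×10²⁰, i.e. 2.938×10²⁰/6.022×10²³ = 4.879×10⁻⁴ mol.
Φ = 2.358×10⁻⁶ mol / 4.879×10⁻⁴ mol photons = 0.0048.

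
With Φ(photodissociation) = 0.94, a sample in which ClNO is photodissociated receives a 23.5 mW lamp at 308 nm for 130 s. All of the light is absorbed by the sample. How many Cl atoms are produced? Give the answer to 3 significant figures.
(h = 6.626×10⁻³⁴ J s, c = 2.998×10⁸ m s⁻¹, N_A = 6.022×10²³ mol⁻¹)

4.45×10¹⁸ atoms

Photon energy at 308 nm: hc/λ = (6.626×10⁻³⁴)(2.998×10⁸)/(308×10⁻⁹) = 6.450×10⁻¹⁹ J.
Energy delivered: (23.5 mW)(130 s) = 3.055 J.
Photons incident: 3.055 / 6.450×10⁻¹⁹ = 4.736×10¹⁸, i.e. 4.736×10¹⁸/6.022×10²³ = 7.864×10⁻⁶ mol.
Product: Φ × n_abs = 0.94 × 7.864×10⁻⁶ = 7.392×10⁻⁶ mol.
As a count: 7.392×10⁻⁶ × 6.022×10²³ = 4.45×10¹⁸.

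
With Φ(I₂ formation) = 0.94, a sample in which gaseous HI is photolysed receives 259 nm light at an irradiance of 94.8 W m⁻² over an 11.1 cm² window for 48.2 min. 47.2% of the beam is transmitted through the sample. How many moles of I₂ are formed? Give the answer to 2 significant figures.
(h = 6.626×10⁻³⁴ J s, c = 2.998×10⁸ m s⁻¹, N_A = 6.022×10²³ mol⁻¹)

Photon energy at 259 nm: hc/λ = (6.626×10⁻³⁴)(2.998×10⁸)/(259×10⁻⁹) = 7.670×10⁻¹⁹ J.
Energy delivered: (94.8 W m⁻²)(11.1×10⁻⁴ m²)(2892 s) = 304.3 J.
Photons incident: 304.3 / 7.670×10⁻¹⁹ = 3.967×10²⁰, i.e. 3.967×10²⁰/6.022×10²³ = 6.588×10⁻⁴ mol.
Fraction absorbed: 1 − 47.2/100 = 0.5280.
Photons absorbed: 0.5280 × 6.588×10⁻⁴ = 3.478×10⁻⁴ mol.
Product: Φ × n_abs = 0.94 × 3.478×10⁻⁴ = 3.269×10⁻⁴ mol.

3.3×10⁻⁴ mol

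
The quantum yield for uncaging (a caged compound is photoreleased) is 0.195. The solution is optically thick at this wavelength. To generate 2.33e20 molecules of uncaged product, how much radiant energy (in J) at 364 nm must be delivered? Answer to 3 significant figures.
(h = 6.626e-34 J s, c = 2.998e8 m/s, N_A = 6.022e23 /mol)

Product: 2.33e20 / 6.022e23 = 3.869e-4 mol.
Photons that must be absorbed: 3.869e-4 / 0.195 = 0.001984 mol.
Photon energy: hc/λ = 5.457e-19 J; per mole, 3.286e5 J mol⁻¹.
Energy required: 0.001984 × 3.286e5 = 652 J.

652 J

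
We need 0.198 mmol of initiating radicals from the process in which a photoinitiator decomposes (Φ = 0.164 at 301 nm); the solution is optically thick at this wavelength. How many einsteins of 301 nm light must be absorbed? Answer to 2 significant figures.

Product: 0.198 mmol = 1.98×10⁻⁴ mol.
Photons that must be absorbed: 1.98×10⁻⁴ / 0.164 = 0.001207 mol.

0.0012 einstein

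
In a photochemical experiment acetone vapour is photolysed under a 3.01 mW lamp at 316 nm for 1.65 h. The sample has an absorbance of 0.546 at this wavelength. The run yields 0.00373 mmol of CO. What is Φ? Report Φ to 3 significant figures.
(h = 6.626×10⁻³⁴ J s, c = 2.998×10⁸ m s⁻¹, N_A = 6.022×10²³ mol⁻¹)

Product: 0.00373 mmol = 3.73×10⁻⁶ mol.
Photon energy at 316 nm: hc/λ = (6.626×10⁻³⁴)(2.998×10⁸)/(316×10⁻⁹) = 6.286×10⁻¹⁹ J.
Energy delivered: (3.01 mW)(5940 s) = 17.88 J.
Photons incident: 17.88 / 6.286×10⁻¹⁹ = 2.844×10¹⁹, i.e. 2.844×10¹⁹/6.022×10²³ = 4.723×10⁻⁵ mol.
Fraction absorbed: 1 − 10^(−0.546) = 0.7156.
Photons absorbed: 0.7156 × 4.723×10⁻⁵ = 3.380×10⁻⁵ mol.
Φ = 3.73×10⁻⁶ mol / 3.380×10⁻⁵ mol photons = 0.110.

Φ = 0.110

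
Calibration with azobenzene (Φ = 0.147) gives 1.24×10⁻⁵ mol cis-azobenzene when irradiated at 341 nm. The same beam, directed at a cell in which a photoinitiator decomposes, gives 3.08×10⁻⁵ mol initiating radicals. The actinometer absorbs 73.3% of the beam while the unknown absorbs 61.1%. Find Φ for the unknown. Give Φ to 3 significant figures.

Φ = 0.438

Photons absorbed by the actinometer: 1.24×10⁻⁵ / 0.147 = 8.435×10⁻⁵ mol.
Incident flux: 8.435×10⁻⁵ / 0.733 = 1.151×10⁻⁴ einstein.
Absorbed by unknown: 0.611 × 1.151×10⁻⁴ = 7.033×10⁻⁵ mol.
Φ(unknown) = 3.08×10⁻⁵ / 7.033×10⁻⁵ = 0.438.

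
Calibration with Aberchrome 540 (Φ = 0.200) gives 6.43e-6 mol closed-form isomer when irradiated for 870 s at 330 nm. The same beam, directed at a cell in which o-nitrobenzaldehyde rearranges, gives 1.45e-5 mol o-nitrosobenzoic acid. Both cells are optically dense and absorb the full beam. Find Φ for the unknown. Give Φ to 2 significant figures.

Photons absorbed by the actinometer: 6.43e-6 / 0.200 = 3.215e-5 mol.
Φ(unknown) = 1.45e-5 / 3.215e-5 = 0.45.

Φ = 0.45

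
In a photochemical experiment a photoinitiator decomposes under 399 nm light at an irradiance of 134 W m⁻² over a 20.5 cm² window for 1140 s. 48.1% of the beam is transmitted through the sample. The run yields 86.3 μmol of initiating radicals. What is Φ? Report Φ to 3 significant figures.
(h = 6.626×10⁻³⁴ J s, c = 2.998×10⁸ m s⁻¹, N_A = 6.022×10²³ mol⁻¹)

Φ = 0.159

Product: 86.3 μmol = 8.63×10⁻⁵ mol.
Photon energy at 399 nm: hc/λ = (6.626×10⁻³⁴)(2.998×10⁸)/(399×10⁻⁹) = 4.979×10⁻¹⁹ J.
Energy delivered: (134 W m⁻²)(20.5×10⁻⁴ m²)(1140 s) = 313.2 J.
Photons incident: 313.2 / 4.979×10⁻¹⁹ = 6.290×10²⁰, i.e. 6.290×10²⁰/6.022×10²³ = 0.001045 mol.
Fraction absorbed: 1 − 48.1/100 = 0.5190.
Photons absorbed: 0.5190 × 0.001045 = 5.424×10⁻⁴ mol.
Φ = 8.63×10⁻⁵ mol / 5.424×10⁻⁴ mol photons = 0.159.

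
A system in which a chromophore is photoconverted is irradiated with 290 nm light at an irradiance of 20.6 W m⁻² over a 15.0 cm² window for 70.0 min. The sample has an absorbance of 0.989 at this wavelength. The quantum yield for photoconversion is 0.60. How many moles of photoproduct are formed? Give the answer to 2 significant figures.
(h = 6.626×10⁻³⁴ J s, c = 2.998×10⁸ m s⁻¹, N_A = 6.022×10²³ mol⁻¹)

Photon energy at 290 nm: hc/λ = (6.626×10⁻³⁴)(2.998×10⁸)/(290×10⁻⁹) = 6.850×10⁻¹⁹ J.
Energy delivered: (20.6 W m⁻²)(15.0×10⁻⁴ m²)(4200 s) = 129.8 J.
Photons incident: 129.8 / 6.850×10⁻¹⁹ = 1.895×10²⁰, i.e. 1.895×10²⁰/6.022×10²³ = 3.147×10⁻⁴ mol.
Fraction absorbed: 1 − 10^(−0.989) = 0.8974.
Photons absorbed: 0.8974 × 3.147×10⁻⁴ = 2.824×10⁻⁴ mol.
Product: Φ × n_abs = 0.60 × 2.824×10⁻⁴ = 1.694×10⁻⁴ mol.

1.7×10⁻⁴ mol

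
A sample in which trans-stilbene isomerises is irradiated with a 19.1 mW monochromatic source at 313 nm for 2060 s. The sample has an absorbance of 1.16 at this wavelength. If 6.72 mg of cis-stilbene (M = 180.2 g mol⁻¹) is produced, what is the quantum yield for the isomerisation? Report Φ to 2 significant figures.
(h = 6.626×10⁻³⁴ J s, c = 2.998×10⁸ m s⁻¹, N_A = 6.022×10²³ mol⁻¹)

Product: 6.72 mg / 180.2 g mol⁻¹ = 3.729×10⁻⁵ mol.
Photon energy at 313 nm: hc/λ = (6.626×10⁻³⁴)(2.998×10⁸)/(313×10⁻⁹) = 6.347×10⁻¹⁹ J.
Energy delivered: (19.1 mW)(2060 s) = 39.35 J.
Photons incident: 39.35 / 6.347×10⁻¹⁹ = 6.200×10¹⁹, i.e. 6.200×10¹⁹/6.022×10²³ = 1.030×10⁻⁴ mol.
Fraction absorbed: 1 − 10^(−1.16) = 0.9308.
Photons absorbed: 0.9308 × 1.030×10⁻⁴ = 9.587×10⁻⁵ mol.
Φ = 3.729×10⁻⁵ mol / 9.587×10⁻⁵ mol photons = 0.39.

Φ = 0.39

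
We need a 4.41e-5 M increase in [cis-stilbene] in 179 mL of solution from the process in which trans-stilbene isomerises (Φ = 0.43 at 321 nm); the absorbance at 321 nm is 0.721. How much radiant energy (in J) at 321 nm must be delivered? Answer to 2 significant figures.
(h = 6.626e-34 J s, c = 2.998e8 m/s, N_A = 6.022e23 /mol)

Product: (4.41e-5 M)(0.179 L) = 7.894e-6 mol.
Photons that must be absorbed: 7.894e-6 / 0.43 = 1.836e-5 mol.
Fraction absorbed: 1 − 10^(−0.721) = 0.8099.
Incident photons needed: 1.836e-5 / 0.8099 = 2.267e-5 mol.
Photon energy: hc/λ = 6.188e-19 J; per mole, 3.726e5 J mol⁻¹.
Energy required: 2.267e-5 × 3.726e5 = 8.4 J.

8.4 J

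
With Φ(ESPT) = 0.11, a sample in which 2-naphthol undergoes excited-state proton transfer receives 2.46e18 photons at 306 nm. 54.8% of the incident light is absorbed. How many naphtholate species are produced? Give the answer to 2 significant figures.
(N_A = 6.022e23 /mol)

1.5e17 species

Moles of photons: 2.46e18 / 6.022e23 = 4.085e-6 mol.
Photons absorbed: 0.548 × 4.085e-6 = 2.239e-6 mol.
Product: Φ × n_abs = 0.11 × 2.239e-6 = 2.463e-7 mol.
As a count: 2.463e-7 × 6.022e23 = 1.5e17.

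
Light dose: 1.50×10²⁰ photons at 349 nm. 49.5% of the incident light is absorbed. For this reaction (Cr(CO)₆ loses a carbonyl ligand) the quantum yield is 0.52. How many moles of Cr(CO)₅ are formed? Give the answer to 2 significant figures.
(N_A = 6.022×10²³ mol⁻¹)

6.4×10⁻⁵ mol

Moles of photons: 1.50×10²⁰ / 6.022×10²³ = 2.491×10⁻⁴ mol.
Photons absorbed: 0.495 × 2.491×10⁻⁴ = 1.233×10⁻⁴ mol.
Product: Φ × n_abs = 0.52 × 1.233×10⁻⁴ = 6.412×10⁻⁵ mol.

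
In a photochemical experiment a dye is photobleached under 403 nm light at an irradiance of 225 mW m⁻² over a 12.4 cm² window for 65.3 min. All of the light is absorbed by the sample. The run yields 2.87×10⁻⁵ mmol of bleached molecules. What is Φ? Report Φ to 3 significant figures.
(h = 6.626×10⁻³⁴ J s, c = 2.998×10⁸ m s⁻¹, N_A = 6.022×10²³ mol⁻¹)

Φ = 0.00779

Product: 2.87×10⁻⁵ mmol = 2.87×10⁻⁸ mol.
Photon energy at 403 nm: hc/λ = (6.626×10⁻³⁴)(2.998×10⁸)/(403×10⁻⁹) = 4.929×10⁻¹⁹ J.
Energy delivered: (225 mW m⁻²)(12.4×10⁻⁴ m²)(3918 s) = 1.093 J.
Photons incident: 1.093 / 4.929×10⁻¹⁹ = 2.217×10¹⁸, i.e. 2.217×10¹⁸/6.022×10²³ = 3.682×10⁻⁶ mol.
Φ = 2.87×10⁻⁸ mol / 3.682×10⁻⁶ mol photons = 0.00779.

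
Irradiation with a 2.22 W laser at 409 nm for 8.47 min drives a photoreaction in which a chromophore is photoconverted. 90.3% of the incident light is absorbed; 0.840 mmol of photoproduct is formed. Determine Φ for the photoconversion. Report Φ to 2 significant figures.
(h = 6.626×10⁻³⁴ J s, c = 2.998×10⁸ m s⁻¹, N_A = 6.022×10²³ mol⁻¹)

Φ = 0.24

Product: 0.840 mmol = 8.40×10⁻⁴ mol.
Photon energy at 409 nm: hc/λ = (6.626×10⁻³⁴)(2.998×10⁸)/(409×10⁻⁹) = 4.857×10⁻¹⁹ J.
Energy delivered: (2.22 W)(508.2 s) = 1128 J.
Photons incident: 1128 / 4.857×10⁻¹⁹ = 2.322×10²¹, i.e. 2.322×10²¹/6.022×10²³ = 0.003856 mol.
Photons absorbed: 0.903 × 0.003856 = 0.003482 mol.
Φ = 8.40×10⁻⁴ mol / 0.003482 mol photons = 0.24.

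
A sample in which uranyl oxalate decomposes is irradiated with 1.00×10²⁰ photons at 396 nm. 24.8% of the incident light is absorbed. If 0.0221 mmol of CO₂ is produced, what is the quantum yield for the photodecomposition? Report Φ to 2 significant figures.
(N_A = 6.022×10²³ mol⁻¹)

Φ = 0.54

Product: 0.0221 mmol = 2.21×10⁻⁵ mol.
Moles of photons: 1.00×10²⁰ / 6.022×10²³ = 1.661×10⁻⁴ mol.
Photons absorbed: 0.248 × 1.661×10⁻⁴ = 4.119×10⁻⁵ mol.
Φ = 2.21×10⁻⁵ mol / 4.119×10⁻⁵ mol photons = 0.54.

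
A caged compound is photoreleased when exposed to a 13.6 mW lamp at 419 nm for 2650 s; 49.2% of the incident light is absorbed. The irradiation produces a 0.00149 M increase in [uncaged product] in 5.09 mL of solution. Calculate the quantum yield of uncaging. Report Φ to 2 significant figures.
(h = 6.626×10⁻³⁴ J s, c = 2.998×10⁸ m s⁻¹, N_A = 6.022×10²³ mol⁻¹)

Product: (0.00149 M)(0.00509 L) = 7.584×10⁻⁶ mol.
Photon energy at 419 nm: hc/λ = (6.626×10⁻³⁴)(2.998×10⁸)/(419×10⁻⁹) = 4.741×10⁻¹⁹ J.
Energy delivered: (13.6 mW)(2650 s) = 36.04 J.
Photons incident: 36.04 / 4.741×10⁻¹⁹ = 7.602×10¹⁹, i.e. 7.602×10¹⁹/6.022×10²³ = 1.262×10⁻⁴ mol.
Photons absorbed: 0.492 × 1.262×10⁻⁴ = 6.209×10⁻⁵ mol.
Φ = 7.584×10⁻⁶ mol / 6.209×10⁻⁵ mol photons = 0.12.

Φ = 0.12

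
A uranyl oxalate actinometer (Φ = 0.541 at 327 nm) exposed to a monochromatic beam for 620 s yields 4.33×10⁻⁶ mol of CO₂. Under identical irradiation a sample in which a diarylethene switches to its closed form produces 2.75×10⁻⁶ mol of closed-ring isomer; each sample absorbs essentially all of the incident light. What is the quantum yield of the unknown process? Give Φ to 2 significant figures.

Φ = 0.34

Photons absorbed by the actinometer: 4.33×10⁻⁶ / 0.541 = 8.004×10⁻⁶ mol.
Φ(unknown) = 2.75×10⁻⁶ / 8.004×10⁻⁶ = 0.34.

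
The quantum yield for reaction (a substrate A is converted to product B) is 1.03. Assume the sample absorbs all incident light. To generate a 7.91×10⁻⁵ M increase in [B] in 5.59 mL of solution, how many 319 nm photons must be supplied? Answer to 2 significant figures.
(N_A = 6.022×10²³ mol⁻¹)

2.6×10¹⁷ photons

Product: (7.91×10⁻⁵ M)(0.00559 L) = 4.422×10⁻⁷ mol.
Photons that must be absorbed: 4.422×10⁻⁷ / 1.03 = 4.293×10⁻⁷ mol.
Photon count: 4.293×10⁻⁷ × 6.022×10²³ = 2.6×10¹⁷.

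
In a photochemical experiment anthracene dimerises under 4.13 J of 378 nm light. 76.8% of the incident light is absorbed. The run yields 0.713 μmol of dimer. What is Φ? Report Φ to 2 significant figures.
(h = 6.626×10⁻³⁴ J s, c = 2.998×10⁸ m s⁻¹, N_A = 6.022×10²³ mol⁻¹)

Φ = 0.071

Product: 0.713 μmol = 7.13×10⁻⁷ mol.
Photon energy at 378 nm: hc/λ = (6.626×10⁻³⁴)(2.998×10⁸)/(378×10⁻⁹) = 5.255×10⁻¹⁹ J.
Photons incident: 4.13 / 5.255×10⁻¹⁹ = 7.859×10¹⁸, i.e. 7.859×10¹⁸/6.022×10²³ = 1.305×10⁻⁵ mol.
Photons absorbed: 0.768 × 1.305×10⁻⁵ = 1.002×10⁻⁵ mol.
Φ = 7.13×10⁻⁷ mol / 1.002×10⁻⁵ mol photons = 0.071.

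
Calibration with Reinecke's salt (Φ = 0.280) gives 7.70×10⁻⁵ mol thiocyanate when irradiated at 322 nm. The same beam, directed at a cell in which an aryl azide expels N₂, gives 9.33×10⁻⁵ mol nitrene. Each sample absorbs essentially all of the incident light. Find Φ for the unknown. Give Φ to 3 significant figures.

Photons absorbed by the actinometer: 7.70×10⁻⁵ / 0.280 = 2.750×10⁻⁴ mol.
Φ(unknown) = 9.33×10⁻⁵ / 2.750×10⁻⁴ = 0.339.

Φ = 0.339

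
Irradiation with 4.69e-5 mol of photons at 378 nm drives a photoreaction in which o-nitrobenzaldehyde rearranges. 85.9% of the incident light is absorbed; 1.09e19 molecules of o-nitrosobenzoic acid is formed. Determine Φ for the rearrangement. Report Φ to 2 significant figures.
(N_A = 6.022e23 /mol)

Product: 1.09e19 / 6.022e23 = 1.810e-5 mol.
Photons absorbed: 0.859 × 4.69e-5 = 4.029e-5 mol.
Φ = 1.810e-5 mol / 4.029e-5 mol photons = 0.45.

Φ = 0.45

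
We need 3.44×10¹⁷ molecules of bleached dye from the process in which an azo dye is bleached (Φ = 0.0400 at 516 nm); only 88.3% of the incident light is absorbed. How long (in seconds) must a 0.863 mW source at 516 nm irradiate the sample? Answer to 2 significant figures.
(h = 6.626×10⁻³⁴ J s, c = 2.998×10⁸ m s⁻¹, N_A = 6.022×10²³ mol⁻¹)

t ≈ 4300 s

Product: 3.44×10¹⁷ / 6.022×10²³ = 5.712×10⁻⁷ mol.
Photons that must be absorbed: 5.712×10⁻⁷ / 0.0400 = 1.428×10⁻⁵ mol.
Incident photons needed: 1.428×10⁻⁵ / 0.883 = 1.617×10⁻⁵ mol.
Photon energy: hc/λ = 3.850×10⁻¹⁹ J; per mole, 2.318×10⁵ J mol⁻¹.
Energy required: 1.617×10⁻⁵ × 2.318×10⁵ = 3.748 J.
Time: 3.748 J / 0.000863 W = 4300 s.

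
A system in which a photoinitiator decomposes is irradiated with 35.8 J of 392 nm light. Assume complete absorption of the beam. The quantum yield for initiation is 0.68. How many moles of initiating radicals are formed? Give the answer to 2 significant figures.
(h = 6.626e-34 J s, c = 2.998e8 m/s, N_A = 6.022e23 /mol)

Photon energy at 392 nm: hc/λ = (6.626e-34)(2.998e8)/(392e-9) = 5.068e-19 J.
Photons incident: 35.8 / 5.068e-19 = 7.064e19, i.e. 7.064e19/6.022e23 = 1.173e-4 mol.
Product: Φ × n_abs = 0.68 × 1.173e-4 = 7.976e-5 mol.

8.0e-5 mol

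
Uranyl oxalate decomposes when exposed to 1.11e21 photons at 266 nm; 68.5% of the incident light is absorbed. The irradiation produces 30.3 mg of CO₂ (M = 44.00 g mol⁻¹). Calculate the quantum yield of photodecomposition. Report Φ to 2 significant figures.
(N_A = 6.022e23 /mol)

Φ = 0.55

Product: 30.3 mg / 44.00 g mol⁻¹ = 6.886e-4 mol.
Moles of photons: 1.11e21 / 6.022e23 = 0.001843 mol.
Photons absorbed: 0.685 × 0.001843 = 0.001262 mol.
Φ = 6.886e-4 mol / 0.001262 mol photons = 0.55.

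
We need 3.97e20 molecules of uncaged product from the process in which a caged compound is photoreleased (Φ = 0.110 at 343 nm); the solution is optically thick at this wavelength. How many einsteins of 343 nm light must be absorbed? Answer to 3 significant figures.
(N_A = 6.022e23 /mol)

Product: 3.97e20 / 6.022e23 = 6.592e-4 mol.
Photons that must be absorbed: 6.592e-4 / 0.110 = 0.005993 mol.

0.00599 einstein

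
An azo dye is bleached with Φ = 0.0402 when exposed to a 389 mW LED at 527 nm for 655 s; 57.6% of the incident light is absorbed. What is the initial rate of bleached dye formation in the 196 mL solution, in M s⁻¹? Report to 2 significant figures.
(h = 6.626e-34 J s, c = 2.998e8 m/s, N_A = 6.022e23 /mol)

2.0e-7 M s⁻¹

Photon energy at 527 nm: hc/λ = (6.626e-34)(2.998e8)/(527e-9) = 3.769e-19 J.
Energy delivered: (389 mW)(655 s) = 254.8 J.
Photons incident: 254.8 / 3.769e-19 = 6.760e20, i.e. 6.760e20/6.022e23 = 0.001123 mol.
Photons absorbed: 0.576 × 0.001123 = 6.468e-4 mol.
Product formed: 0.0402 × 6.468e-4 = 2.600e-5 mol.
Rate: 2.600e-5 mol / (655 s × 0.196 L) = 2.0e-7 M s⁻¹.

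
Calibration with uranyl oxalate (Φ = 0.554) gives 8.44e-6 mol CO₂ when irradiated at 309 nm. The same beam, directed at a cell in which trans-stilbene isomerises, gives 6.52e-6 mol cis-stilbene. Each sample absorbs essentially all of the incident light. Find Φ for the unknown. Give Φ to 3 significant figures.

Φ = 0.428

Photons absorbed by the actinometer: 8.44e-6 / 0.554 = 1.523e-5 mol.
Φ(unknown) = 6.52e-6 / 1.523e-5 = 0.428.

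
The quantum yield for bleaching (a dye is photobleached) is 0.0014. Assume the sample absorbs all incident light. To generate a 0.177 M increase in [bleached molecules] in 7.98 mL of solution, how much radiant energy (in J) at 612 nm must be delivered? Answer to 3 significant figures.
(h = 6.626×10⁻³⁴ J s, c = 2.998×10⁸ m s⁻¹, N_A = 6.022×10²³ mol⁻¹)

1.97×10⁵ J

Product: (0.177 M)(0.00798 L) = 0.001412 mol.
Photons that must be absorbed: 0.001412 / 0.0014 = 1.009 mol.
Photon energy: hc/λ = 3.246×10⁻¹⁹ J; per mole, 1.955×10⁵ J mol⁻¹.
Energy required: 1.009 × 1.955×10⁵ = 1.97×10⁵ J.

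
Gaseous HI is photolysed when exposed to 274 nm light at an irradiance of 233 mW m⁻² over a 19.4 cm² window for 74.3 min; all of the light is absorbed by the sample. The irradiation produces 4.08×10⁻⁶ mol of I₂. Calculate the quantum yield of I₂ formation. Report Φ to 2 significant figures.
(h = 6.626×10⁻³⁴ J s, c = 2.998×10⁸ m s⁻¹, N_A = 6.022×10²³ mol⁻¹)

Photon energy at 274 nm: hc/λ = (6.626×10⁻³⁴)(2.998×10⁸)/(274×10⁻⁹) = 7.250×10⁻¹⁹ J.
Energy delivered: (233 mW m⁻²)(19.4×10⁻⁴ m²)(4458 s) = 2.015 J.
Photons incident: 2.015 / 7.250×10⁻¹⁹ = 2.779×10¹⁸, i.e. 2.779×10¹⁸/6.022×10²³ = 4.615×10⁻⁶ mol.
Φ = 4.08×10⁻⁶ mol / 4.615×10⁻⁶ mol photons = 0.88.

Φ = 0.88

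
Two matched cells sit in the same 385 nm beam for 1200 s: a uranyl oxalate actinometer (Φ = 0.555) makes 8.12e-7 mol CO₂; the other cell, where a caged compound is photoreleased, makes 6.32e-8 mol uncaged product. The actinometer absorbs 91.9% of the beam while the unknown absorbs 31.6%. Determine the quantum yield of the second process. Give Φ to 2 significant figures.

Photons absorbed by the actinometer: 8.12e-7 / 0.555 = 1.463e-6 mol.
Incident flux: 1.463e-6 / 0.919 = 1.592e-6 einstein.
Absorbed by unknown: 0.316 × 1.592e-6 = 5.031e-7 mol.
Φ(unknown) = 6.32e-8 / 5.031e-7 = 0.13.

Φ = 0.13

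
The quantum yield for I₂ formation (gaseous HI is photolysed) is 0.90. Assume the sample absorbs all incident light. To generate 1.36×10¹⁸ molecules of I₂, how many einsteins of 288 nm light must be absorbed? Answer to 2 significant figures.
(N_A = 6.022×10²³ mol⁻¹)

2.5×10⁻⁶ einstein

Product: 1.36×10¹⁸ / 6.022×10²³ = 2.258×10⁻⁶ mol.
Photons that must be absorbed: 2.258×10⁻⁶ / 0.90 = 2.509×10⁻⁶ mol.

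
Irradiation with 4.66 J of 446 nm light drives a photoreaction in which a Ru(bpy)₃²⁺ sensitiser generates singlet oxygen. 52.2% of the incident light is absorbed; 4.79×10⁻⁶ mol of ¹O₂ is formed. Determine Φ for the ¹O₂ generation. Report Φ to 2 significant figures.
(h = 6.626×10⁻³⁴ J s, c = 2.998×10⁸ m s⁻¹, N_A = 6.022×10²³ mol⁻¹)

Φ = 0.53

Photon energy at 446 nm: hc/λ = (6.626×10⁻³⁴)(2.998×10⁸)/(446×10⁻⁹) = 4.454×10⁻¹⁹ J.
Photons incident: 4.66 / 4.454×10⁻¹⁹ = 1.046×10¹⁹, i.e. 1.046×10¹⁹/6.022×10²³ = 1.737×10⁻⁵ mol.
Photons absorbed: 0.522 × 1.737×10⁻⁵ = 9.067×10⁻⁶ mol.
Φ = 4.79×10⁻⁶ mol / 9.067×10⁻⁶ mol photons = 0.53.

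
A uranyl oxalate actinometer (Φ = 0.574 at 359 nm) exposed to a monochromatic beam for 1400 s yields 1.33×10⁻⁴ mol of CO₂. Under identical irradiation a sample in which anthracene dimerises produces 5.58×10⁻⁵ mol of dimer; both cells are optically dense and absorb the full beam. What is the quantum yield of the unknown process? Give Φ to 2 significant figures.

Φ = 0.24

Photons absorbed by the actinometer: 1.33×10⁻⁴ / 0.574 = 2.317×10⁻⁴ mol.
Φ(unknown) = 5.58×10⁻⁵ / 2.317×10⁻⁴ = 0.24.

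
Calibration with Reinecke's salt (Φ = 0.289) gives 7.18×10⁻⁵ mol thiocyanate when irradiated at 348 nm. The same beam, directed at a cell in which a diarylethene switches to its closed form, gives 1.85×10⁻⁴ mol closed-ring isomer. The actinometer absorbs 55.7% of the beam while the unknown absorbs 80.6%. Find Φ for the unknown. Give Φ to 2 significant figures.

Φ = 0.51

Photons absorbed by the actinometer: 7.18×10⁻⁵ / 0.289 = 2.484×10⁻⁴ mol.
Incident flux: 2.484×10⁻⁴ / 0.557 = 4.460×10⁻⁴ einstein.
Absorbed by unknown: 0.806 × 4.460×10⁻⁴ = 3.595×10⁻⁴ mol.
Φ(unknown) = 1.85×10⁻⁴ / 3.595×10⁻⁴ = 0.51.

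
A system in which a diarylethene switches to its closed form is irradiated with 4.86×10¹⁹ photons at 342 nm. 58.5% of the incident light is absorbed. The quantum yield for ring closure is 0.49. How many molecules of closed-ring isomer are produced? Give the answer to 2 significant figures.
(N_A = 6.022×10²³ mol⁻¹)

Moles of photons: 4.86×10¹⁹ / 6.022×10²³ = 8.070×10⁻⁵ mol.
Photons absorbed: 0.585 × 8.070×10⁻⁵ = 4.721×10⁻⁵ mol.
Product: Φ × n_abs = 0.49 × 4.721×10⁻⁵ = 2.313×10⁻⁵ mol.
As a count: 2.313×10⁻⁵ × 6.022×10²³ = 1.4×10¹⁹.

1.4×10¹⁹ molecules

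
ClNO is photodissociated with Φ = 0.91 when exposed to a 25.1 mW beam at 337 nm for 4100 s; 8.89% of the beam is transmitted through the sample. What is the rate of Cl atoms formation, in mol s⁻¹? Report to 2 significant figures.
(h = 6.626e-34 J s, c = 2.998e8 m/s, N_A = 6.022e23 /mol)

Photon energy at 337 nm: hc/λ = (6.626e-34)(2.998e8)/(337e-9) = 5.895e-19 J.
Energy delivered: (25.1 mW)(4100 s) = 102.9 J.
Photons incident: 102.9 / 5.895e-19 = 1.746e20, i.e. 1.746e20/6.022e23 = 2.899e-4 mol.
Fraction absorbed: 1 − 8.89/100 = 0.9111.
Photons absorbed: 0.9111 × 2.899e-4 = 2.641e-4 mol.
Product formed: 0.91 × 2.641e-4 = 2.403e-4 mol.
Rate: 2.403e-4 / 4100 s = 5.9e-8 mol s⁻¹.

5.9e-8 mol s⁻¹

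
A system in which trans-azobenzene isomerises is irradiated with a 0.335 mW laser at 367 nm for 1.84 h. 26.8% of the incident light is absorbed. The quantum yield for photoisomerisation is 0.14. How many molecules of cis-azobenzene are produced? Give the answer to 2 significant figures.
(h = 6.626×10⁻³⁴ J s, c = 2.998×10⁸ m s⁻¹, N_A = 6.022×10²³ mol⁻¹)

1.5×10¹⁷ molecules

Photon energy at 367 nm: hc/λ = (6.626×10⁻³⁴)(2.998×10⁸)/(367×10⁻⁹) = 5.413×10⁻¹⁹ J.
Energy delivered: (0.335 mW)(6624 s) = 2.219 J.
Photons incident: 2.219 / 5.413×10⁻¹⁹ = 4.099×10¹⁸, i.e. 4.099×10¹⁸/6.022×10²³ = 6.807×10⁻⁶ mol.
Photons absorbed: 0.268 × 6.807×10⁻⁶ = 1.824×10⁻⁶ mol.
Product: Φ × n_abs = 0.14 × 1.824×10⁻⁶ = 2.554×10⁻⁷ mol.
As a count: 2.554×10⁻⁷ × 6.022×10²³ = 1.5×10¹⁷.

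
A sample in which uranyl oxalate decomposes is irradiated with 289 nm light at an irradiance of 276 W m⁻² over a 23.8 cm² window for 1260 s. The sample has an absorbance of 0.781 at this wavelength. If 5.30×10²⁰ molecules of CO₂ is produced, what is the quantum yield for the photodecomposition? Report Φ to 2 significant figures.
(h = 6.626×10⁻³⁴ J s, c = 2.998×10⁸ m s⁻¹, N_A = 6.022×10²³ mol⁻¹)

Φ = 0.53

Product: 5.30×10²⁰ / 6.022×10²³ = 8.801×10⁻⁴ mol.
Photon energy at 289 nm: hc/λ = (6.626×10⁻³⁴)(2.998×10⁸)/(289×10⁻⁹) = 6.874×10⁻¹⁹ J.
Energy delivered: (276 W m⁻²)(23.8×10⁻⁴ m²)(1260 s) = 827.7 J.
Photons incident: 827.7 / 6.874×10⁻¹⁹ = 1.204×10²¹, i.e. 1.204×10²¹/6.022×10²³ = 0.001999 mol.
Fraction absorbed: 1 − 10^(−0.781) = 0.8344.
Photons absorbed: 0.8344 × 0.001999 = 0.001668 mol.
Φ = 8.801×10⁻⁴ mol / 0.001668 mol photons = 0.53.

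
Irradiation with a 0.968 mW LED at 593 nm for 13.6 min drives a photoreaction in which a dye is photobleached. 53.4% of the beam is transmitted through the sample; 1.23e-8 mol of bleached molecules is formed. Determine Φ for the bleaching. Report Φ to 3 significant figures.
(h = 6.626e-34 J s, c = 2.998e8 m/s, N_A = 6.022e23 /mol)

Photon energy at 593 nm: hc/λ = (6.626e-34)(2.998e8)/(593e-9) = 3.350e-19 J.
Energy delivered: (0.968 mW)(816 s) = 0.7899 J.
Photons incident: 0.7899 / 3.350e-19 = 2.358e18, i.e. 2.358e18/6.022e23 = 3.916e-6 mol.
Fraction absorbed: 1 − 53.4/100 = 0.4660.
Photons absorbed: 0.4660 × 3.916e-6 = 1.825e-6 mol.
Φ = 1.23e-8 mol / 1.825e-6 mol photons = 0.00674.

Φ = 0.00674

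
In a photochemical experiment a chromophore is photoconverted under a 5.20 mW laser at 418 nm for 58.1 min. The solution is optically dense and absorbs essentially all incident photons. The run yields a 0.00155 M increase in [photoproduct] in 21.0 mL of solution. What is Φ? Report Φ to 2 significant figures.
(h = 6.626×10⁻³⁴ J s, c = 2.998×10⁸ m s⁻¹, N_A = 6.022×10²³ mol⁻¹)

Product: (0.00155 M)(0.021 L) = 3.255×10⁻⁵ mol.
Photon energy at 418 nm: hc/λ = (6.626×10⁻³⁴)(2.998×10⁸)/(418×10⁻⁹) = 4.752×10⁻¹⁹ J.
Energy delivered: (5.20 mW)(3486 s) = 18.13 J.
Photons incident: 18.13 / 4.752×10⁻¹⁹ = 3.815×10¹⁹, i.e. 3.815×10¹⁹/6.022×10²³ = 6.335×10⁻⁵ mol.
Φ = 3.255×10⁻⁵ mol / 6.335×10⁻⁵ mol photons = 0.51.

Φ = 0.51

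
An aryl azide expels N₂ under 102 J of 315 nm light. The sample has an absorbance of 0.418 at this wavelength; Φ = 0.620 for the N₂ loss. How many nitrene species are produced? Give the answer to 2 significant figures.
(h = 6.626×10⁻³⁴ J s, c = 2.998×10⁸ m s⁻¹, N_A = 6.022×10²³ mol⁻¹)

Photon energy at 315 nm: hc/λ = (6.626×10⁻³⁴)(2.998×10⁸)/(315×10⁻⁹) = 6.306×10⁻¹⁹ J.
Photons incident: 102 / 6.306×10⁻¹⁹ = 1.618×10²⁰, i.e. 1.618×10²⁰/6.022×10²³ = 2.687×10⁻⁴ mol.
Fraction absorbed: 1 − 10^(−0.418) = 0.6181.
Photons absorbed: 0.6181 × 2.687×10⁻⁴ = 1.661×10⁻⁴ mol.
Product: Φ × n_abs = 0.620 × 1.661×10⁻⁴ = 1.030×10⁻⁴ mol.
As a count: 1.030×10⁻⁴ × 6.022×10²³ = 6.2×10¹⁹.

6.2×10¹⁹ species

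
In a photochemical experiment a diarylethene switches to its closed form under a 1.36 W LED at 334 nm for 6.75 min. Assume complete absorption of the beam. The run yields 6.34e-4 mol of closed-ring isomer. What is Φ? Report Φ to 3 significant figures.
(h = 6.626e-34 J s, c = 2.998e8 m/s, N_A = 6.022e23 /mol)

Φ = 0.412

Photon energy at 334 nm: hc/λ = (6.626e-34)(2.998e8)/(334e-9) = 5.948e-19 J.
Energy delivered: (1.36 W)(405 s) = 550.8 J.
Photons incident: 550.8 / 5.948e-19 = 9.260e20, i.e. 9.260e20/6.022e23 = 0.001538 mol.
Φ = 6.34e-4 mol / 0.001538 mol photons = 0.412.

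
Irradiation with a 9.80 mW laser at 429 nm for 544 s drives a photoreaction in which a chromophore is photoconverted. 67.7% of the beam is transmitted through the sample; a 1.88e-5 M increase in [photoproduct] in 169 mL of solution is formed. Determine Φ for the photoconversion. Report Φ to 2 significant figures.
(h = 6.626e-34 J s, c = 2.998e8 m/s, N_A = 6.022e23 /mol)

Product: (1.88e-5 M)(0.169 L) = 3.177e-6 mol.
Photon energy at 429 nm: hc/λ = (6.626e-34)(2.998e8)/(429e-9) = 4.630e-19 J.
Energy delivered: (9.80 mW)(544 s) = 5.331 J.
Photons incident: 5.331 / 4.630e-19 = 1.151e19, i.e. 1.151e19/6.022e23 = 1.911e-5 mol.
Fraction absorbed: 1 − 67.7/100 = 0.3230.
Photons absorbed: 0.3230 × 1.911e-5 = 6.173e-6 mol.
Φ = 3.177e-6 mol / 6.173e-6 mol photons = 0.51.

Φ = 0.51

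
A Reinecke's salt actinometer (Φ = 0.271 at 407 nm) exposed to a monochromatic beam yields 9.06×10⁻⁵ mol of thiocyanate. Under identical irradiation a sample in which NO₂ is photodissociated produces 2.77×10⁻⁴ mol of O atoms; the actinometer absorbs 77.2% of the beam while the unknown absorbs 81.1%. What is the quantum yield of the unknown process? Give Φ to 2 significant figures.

Photons absorbed by the actinometer: 9.06×10⁻⁵ / 0.271 = 3.343×10⁻⁴ mol.
Incident flux: 3.343×10⁻⁴ / 0.772 = 4.330×10⁻⁴ einstein.
Absorbed by unknown: 0.811 × 4.330×10⁻⁴ = 3.512×10⁻⁴ mol.
Φ(unknown) = 2.77×10⁻⁴ / 3.512×10⁻⁴ = 0.79.

Φ = 0.79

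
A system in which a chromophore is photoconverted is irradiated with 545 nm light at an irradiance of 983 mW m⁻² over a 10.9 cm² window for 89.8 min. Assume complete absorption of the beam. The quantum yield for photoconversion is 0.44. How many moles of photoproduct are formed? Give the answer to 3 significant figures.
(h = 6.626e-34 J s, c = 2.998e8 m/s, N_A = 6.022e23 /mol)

1.16e-5 mol

Photon energy at 545 nm: hc/λ = (6.626e-34)(2.998e8)/(545e-9) = 3.645e-19 J.
Energy delivered: (983 mW m⁻²)(10.9e-4 m²)(5388 s) = 5.773 J.
Photons incident: 5.773 / 3.645e-19 = 1.584e19, i.e. 1.584e19/6.022e23 = 2.630e-5 mol.
Product: Φ × n_abs = 0.44 × 2.630e-5 = 1.157e-5 mol.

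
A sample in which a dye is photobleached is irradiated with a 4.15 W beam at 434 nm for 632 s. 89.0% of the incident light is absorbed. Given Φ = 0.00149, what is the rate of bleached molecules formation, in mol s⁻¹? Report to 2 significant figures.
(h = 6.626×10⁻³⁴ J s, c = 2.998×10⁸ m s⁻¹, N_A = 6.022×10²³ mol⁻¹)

Photon energy at 434 nm: hc/λ = (6.626×10⁻³⁴)(2.998×10⁸)/(434×10⁻⁹) = 4.577×10⁻¹⁹ J.
Energy delivered: (4.15 W)(632 s) = 2623 J.
Photons incident: 2623 / 4.577×10⁻¹⁹ = 5.731×10²¹, i.e. 5.731×10²¹/6.022×10²³ = 0.009517 mol.
Photons absorbed: 0.890 × 0.009517 = 0.008470 mol.
Product formed: 0.00149 × 0.008470 = 1.262×10⁻⁵ mol.
Rate: 1.262×10⁻⁵ / 632 s = 2.0×10⁻⁸ mol s⁻¹.

2.0×10⁻⁸ mol s⁻¹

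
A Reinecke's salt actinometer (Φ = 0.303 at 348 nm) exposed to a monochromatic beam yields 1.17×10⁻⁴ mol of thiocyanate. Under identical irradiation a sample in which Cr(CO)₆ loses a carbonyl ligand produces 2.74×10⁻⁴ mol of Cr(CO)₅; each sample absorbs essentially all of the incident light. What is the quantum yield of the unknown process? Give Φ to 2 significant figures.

Φ = 0.71

Photons absorbed by the actinometer: 1.17×10⁻⁴ / 0.303 = 3.861×10⁻⁴ mol.
Φ(unknown) = 2.74×10⁻⁴ / 3.861×10⁻⁴ = 0.71.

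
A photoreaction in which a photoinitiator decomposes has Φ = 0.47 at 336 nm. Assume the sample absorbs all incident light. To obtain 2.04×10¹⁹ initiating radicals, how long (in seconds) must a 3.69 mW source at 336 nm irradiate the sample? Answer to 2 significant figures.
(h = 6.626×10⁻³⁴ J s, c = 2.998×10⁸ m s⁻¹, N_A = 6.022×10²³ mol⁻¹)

Product: 2.04×10¹⁹ / 6.022×10²³ = 3.388×10⁻⁵ mol.
Photons that must be absorbed: 3.388×10⁻⁵ / 0.47 = 7.209×10⁻⁵ mol.
Photon energy: hc/λ = 5.912×10⁻¹⁹ J; per mole, 3.560×10⁵ J mol⁻¹.
Energy required: 7.209×10⁻⁵ × 3.560×10⁵ = 25.66 J.
Time: 25.66 J / 0.00369 W = 7000 s.

t ≈ 7000 s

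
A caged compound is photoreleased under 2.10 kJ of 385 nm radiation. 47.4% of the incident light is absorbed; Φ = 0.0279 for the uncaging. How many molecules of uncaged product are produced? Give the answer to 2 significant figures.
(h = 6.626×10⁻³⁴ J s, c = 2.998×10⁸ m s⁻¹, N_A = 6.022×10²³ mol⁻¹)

5.4×10¹⁹ molecules

Photon energy at 385 nm: hc/λ = (6.626×10⁻³⁴)(2.998×10⁸)/(385×10⁻⁹) = 5.160×10⁻¹⁹ J.
Incident energy: 2.10 kJ = 2100 J.
Photons incident: 2100 / 5.160×10⁻¹⁹ = 4.070×10²¹, i.e. 4.070×10²¹/6.022×10²³ = 0.006759 mol.
Photons absorbed: 0.474 × 0.006759 = 0.003204 mol.
Product: Φ × n_abs = 0.0279 × 0.003204 = 8.939×10⁻⁵ mol.
As a count: 8.939×10⁻⁵ × 6.022×10²³ = 5.4×10¹⁹.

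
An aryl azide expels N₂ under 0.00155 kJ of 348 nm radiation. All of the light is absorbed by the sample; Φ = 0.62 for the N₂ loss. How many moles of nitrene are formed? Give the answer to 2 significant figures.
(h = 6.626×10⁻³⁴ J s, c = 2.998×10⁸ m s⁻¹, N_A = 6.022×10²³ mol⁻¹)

2.8×10⁻⁶ mol

Photon energy at 348 nm: hc/λ = (6.626×10⁻³⁴)(2.998×10⁸)/(348×10⁻⁹) = 5.708×10⁻¹⁹ J.
Incident energy: 0.00155 kJ = 1.55 J.
Photons incident: 1.55 / 5.708×10⁻¹⁹ = 2.715×10¹⁸, i.e. 2.715×10¹⁸/6.022×10²³ = 4.508×10⁻⁶ mol.
Product: Φ × n_abs = 0.62 × 4.508×10⁻⁶ = 2.795×10⁻⁶ mol.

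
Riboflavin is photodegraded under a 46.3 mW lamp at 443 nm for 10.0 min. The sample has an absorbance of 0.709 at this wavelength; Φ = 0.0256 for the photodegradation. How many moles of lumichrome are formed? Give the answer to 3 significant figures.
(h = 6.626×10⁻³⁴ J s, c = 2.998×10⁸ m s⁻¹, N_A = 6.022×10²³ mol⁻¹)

2.12×10⁻⁶ mol

Photon energy at 443 nm: hc/λ = (6.626×10⁻³⁴)(2.998×10⁸)/(443×10⁻⁹) = 4.484×10⁻¹⁹ J.
Energy delivered: (46.3 mW)(600 s) = 27.78 J.
Photons incident: 27.78 / 4.484×10⁻¹⁹ = 6.195×10¹⁹, i.e. 6.195×10¹⁹/6.022×10²³ = 1.029×10⁻⁴ mol.
Fraction absorbed: 1 − 10^(−0.709) = 0.8046.
Photons absorbed: 0.8046 × 1.029×10⁻⁴ = 8.279×10⁻⁵ mol.
Product: Φ × n_abs = 0.0256 × 8.279×10⁻⁵ = 2.119×10⁻⁶ mol.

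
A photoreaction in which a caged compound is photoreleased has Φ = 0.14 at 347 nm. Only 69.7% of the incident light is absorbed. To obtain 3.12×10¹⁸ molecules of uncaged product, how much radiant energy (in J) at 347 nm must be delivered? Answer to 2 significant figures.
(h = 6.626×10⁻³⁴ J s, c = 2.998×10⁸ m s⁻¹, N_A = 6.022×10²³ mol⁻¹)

Product: 3.12×10¹⁸ / 6.022×10²³ = 5.181×10⁻⁶ mol.
Photons that must be absorbed: 5.181×10⁻⁶ / 0.14 = 3.701×10⁻⁵ mol.
Incident photons needed: 3.701×10⁻⁵ / 0.697 = 5.310×10⁻⁵ mol.
Photon energy: hc/λ = 5.725×10⁻¹⁹ J; per mole, 3.448×10⁵ J mol⁻¹.
Energy required: 5.310×10⁻⁵ × 3.448×10⁵ = 18 J.

18 J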